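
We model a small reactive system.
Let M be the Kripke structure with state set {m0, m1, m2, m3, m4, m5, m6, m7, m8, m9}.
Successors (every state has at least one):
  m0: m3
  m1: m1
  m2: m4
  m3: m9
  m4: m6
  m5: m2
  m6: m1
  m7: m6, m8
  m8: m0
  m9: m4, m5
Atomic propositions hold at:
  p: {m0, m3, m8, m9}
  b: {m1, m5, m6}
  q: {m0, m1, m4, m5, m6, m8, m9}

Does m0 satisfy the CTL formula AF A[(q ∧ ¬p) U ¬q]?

Sat(¬p) = {m1, m2, m4, m5, m6, m7}
Sat(q ∧ ¬p) = {m1, m4, m5, m6}
Sat(¬q) = {m2, m3, m7}
A[(q ∧ ¬p) U ¬q]: least fixpoint, start Z0 = Sat(¬q) = {m2, m3, m7}, add states in Sat(q ∧ ¬p) with every successor in Z. Z1 = {m2, m3, m5, m7}; fixed.
Sat(A[(q ∧ ¬p) U ¬q]) = {m2, m3, m5, m7}
AF A[(q ∧ ¬p) U ¬q]: least fixpoint, start Z0 = {m2, m3, m5, m7}, add states with every successor in Z. Z1 = {m0, m2, m3, m5, m7}; Z2 = {m0, m2, m3, m5, m7, m8}; fixed.
Sat(AF A[(q ∧ ¬p) U ¬q]) = {m0, m2, m3, m5, m7, m8}
m0 ∈ Sat(AF A[(q ∧ ¬p) U ¬q]) = {m0, m2, m3, m5, m7, m8}, so the formula holds at m0.

Yes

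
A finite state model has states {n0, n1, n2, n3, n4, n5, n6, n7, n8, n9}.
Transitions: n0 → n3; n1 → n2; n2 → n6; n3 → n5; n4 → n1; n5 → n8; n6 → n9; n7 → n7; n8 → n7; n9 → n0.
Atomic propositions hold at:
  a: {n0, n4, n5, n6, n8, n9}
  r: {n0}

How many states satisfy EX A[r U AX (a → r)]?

6

Sat(a → r) = {n0, n1, n2, n3, n7}
Sat(AX (a → r)) = {s : every successor in {n0, n1, n2, n3, n7}} = {n0, n1, n4, n7, n8, n9}
A[r U AX (a → r)]: least fixpoint, start Z0 = Sat(AX (a → r)) = {n0, n1, n4, n7, n8, n9}, add states in Sat(r) with every successor in Z. Already a fixed point.
Sat(A[r U AX (a → r)]) = {n0, n1, n4, n7, n8, n9}
Sat(EX A[r U AX (a → r)]) = {s : some successor in {n0, n1, n4, n7, n8, n9}} = {n4, n5, n6, n7, n8, n9}
|Sat(EX A[r U AX (a → r)])| = |{n4, n5, n6, n7, n8, n9}| = 6.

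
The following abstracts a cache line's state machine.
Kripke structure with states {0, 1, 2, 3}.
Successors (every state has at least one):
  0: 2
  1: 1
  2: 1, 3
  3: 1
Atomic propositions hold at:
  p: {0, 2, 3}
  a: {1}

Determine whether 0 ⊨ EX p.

Yes

Sat(EX p) = {s : some successor in {0, 2, 3}} = {0, 2}
0 ∈ Sat(EX p) = {0, 2}, so the formula holds at 0.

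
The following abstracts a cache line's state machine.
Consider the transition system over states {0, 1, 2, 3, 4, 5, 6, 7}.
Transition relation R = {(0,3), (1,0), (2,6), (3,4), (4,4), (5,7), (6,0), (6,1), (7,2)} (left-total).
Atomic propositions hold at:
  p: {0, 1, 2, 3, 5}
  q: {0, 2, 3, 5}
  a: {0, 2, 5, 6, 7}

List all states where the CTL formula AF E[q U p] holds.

{0, 1, 2, 3, 5, 6, 7}

E[q U p]: least fixpoint, start Z0 = Sat(p) = {0, 1, 2, 3, 5}, add states in Sat(q) with some successor in Z. Already a fixed point.
Sat(E[q U p]) = {0, 1, 2, 3, 5}
AF E[q U p]: least fixpoint, start Z0 = {0, 1, 2, 3, 5}, add states with every successor in Z. Z1 = {0, 1, 2, 3, 5, 6, 7}; fixed.
Sat(AF E[q U p]) = {0, 1, 2, 3, 5, 6, 7}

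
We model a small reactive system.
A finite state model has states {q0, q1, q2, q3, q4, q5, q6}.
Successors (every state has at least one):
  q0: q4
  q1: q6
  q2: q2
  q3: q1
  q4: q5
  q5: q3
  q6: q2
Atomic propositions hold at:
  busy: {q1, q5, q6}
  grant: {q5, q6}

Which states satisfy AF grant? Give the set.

AF grant: least fixpoint, start Z0 = {q5, q6}, add states with every successor in Z. Z1 = {q1, q4, q5, q6}; Z2 = {q0, q1, q3, q4, q5, q6}; fixed.
Sat(AF grant) = {q0, q1, q3, q4, q5, q6}

{q0, q1, q3, q4, q5, q6}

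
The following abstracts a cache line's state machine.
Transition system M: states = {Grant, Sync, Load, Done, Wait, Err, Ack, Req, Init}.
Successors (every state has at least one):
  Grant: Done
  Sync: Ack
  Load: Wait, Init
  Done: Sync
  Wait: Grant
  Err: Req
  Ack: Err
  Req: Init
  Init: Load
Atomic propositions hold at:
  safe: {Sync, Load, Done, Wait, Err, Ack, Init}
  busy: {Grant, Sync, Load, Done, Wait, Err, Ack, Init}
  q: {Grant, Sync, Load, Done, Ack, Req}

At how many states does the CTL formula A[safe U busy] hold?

8

A[safe U busy]: least fixpoint, start Z0 = Sat(busy) = {Grant, Sync, Load, Done, Wait, Err, Ack, Init}, add states in Sat(safe) with every successor in Z. Already a fixed point.
Sat(A[safe U busy]) = {Grant, Sync, Load, Done, Wait, Err, Ack, Init}
|Sat(A[safe U busy])| = |{Grant, Sync, Load, Done, Wait, Err, Ack, Init}| = 8.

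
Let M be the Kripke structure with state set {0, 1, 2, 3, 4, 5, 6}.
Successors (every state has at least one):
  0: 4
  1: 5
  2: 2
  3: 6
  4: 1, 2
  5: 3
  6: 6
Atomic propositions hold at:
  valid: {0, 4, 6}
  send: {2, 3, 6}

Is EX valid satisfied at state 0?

Sat(EX valid) = {s : some successor in {0, 4, 6}} = {0, 3, 6}
0 ∈ Sat(EX valid) = {0, 3, 6}, so the formula holds at 0.

Yes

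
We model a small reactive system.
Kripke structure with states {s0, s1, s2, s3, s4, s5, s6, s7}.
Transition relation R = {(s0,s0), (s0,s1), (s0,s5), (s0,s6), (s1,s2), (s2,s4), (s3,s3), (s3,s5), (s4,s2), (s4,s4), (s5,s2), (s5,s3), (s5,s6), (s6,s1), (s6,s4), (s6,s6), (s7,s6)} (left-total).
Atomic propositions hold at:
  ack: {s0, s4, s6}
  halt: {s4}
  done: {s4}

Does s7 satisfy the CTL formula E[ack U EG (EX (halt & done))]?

Sat(halt & done) = {s4}
Sat(EX (halt & done)) = {s : some successor in {s4}} = {s2, s4, s6}
EG (EX (halt & done)): greatest fixpoint, start Z0 = {s2, s4, s6}, keep only states in Sat with some successor in Z. Already a fixed point.
Sat(EG (EX (halt & done))) = {s2, s4, s6}
E[ack U EG (EX (halt & done))]: least fixpoint, start Z0 = Sat(EG (EX (halt & done))) = {s2, s4, s6}, add states in Sat(ack) with some successor in Z. Z1 = {s0, s2, s4, s6}; fixed.
Sat(E[ack U EG (EX (halt & done))]) = {s0, s2, s4, s6}
s7 ∉ Sat(E[ack U EG (EX (halt & done))]) = {s0, s2, s4, s6}, so the formula does not hold at s7.

No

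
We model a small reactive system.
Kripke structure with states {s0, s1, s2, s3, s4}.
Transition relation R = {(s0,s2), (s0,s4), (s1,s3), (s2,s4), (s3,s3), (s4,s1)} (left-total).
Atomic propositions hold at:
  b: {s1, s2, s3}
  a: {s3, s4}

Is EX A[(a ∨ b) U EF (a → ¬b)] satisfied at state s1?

Sat(a ∨ b) = {s1, s2, s3, s4}
Sat(¬b) = {s0, s4}
Sat(a → ¬b) = {s0, s1, s2, s4}
EF (a → ¬b): least fixpoint, start Z0 = {s0, s1, s2, s4}, add states with some successor in Z. Already a fixed point.
Sat(EF (a → ¬b)) = {s0, s1, s2, s4}
A[(a ∨ b) U EF (a → ¬b)]: least fixpoint, start Z0 = Sat(EF (a → ¬b)) = {s0, s1, s2, s4}, add states in Sat(a ∨ b) with every successor in Z. Already a fixed point.
Sat(A[(a ∨ b) U EF (a → ¬b)]) = {s0, s1, s2, s4}
Sat(EX A[(a ∨ b) U EF (a → ¬b)]) = {s : some successor in {s0, s1, s2, s4}} = {s0, s2, s4}
s1 ∉ Sat(EX A[(a ∨ b) U EF (a → ¬b)]) = {s0, s2, s4}, so the formula does not hold at s1.

No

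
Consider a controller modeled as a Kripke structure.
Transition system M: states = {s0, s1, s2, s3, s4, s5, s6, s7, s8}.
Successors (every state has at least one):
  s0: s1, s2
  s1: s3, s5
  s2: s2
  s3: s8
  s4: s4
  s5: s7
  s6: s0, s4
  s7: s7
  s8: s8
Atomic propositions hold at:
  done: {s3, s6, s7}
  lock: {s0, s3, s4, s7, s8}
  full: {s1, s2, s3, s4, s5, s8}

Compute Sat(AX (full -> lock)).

{s3, s4, s5, s6, s7, s8}

Sat(full -> lock) = {s0, s3, s4, s6, s7, s8}
Sat(AX (full -> lock)) = {s : every successor in {s0, s3, s4, s6, s7, s8}} = {s3, s4, s5, s6, s7, s8}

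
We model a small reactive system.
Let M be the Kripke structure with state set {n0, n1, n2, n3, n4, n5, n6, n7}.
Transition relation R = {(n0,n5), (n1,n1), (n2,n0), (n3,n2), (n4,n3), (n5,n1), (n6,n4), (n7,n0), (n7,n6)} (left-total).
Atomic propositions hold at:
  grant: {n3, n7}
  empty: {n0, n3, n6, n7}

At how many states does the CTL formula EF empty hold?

EF empty: least fixpoint, start Z0 = {n0, n3, n6, n7}, add states with some successor in Z. Z1 = {n0, n2, n3, n4, n6, n7}; fixed.
Sat(EF empty) = {n0, n2, n3, n4, n6, n7}
|Sat(EF empty)| = |{n0, n2, n3, n4, n6, n7}| = 6.

6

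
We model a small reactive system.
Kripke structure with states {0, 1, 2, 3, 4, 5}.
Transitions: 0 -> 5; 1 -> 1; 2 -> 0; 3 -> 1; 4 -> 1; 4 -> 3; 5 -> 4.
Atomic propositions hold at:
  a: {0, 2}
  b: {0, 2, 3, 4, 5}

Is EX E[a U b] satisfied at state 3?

E[a U b]: least fixpoint, start Z0 = Sat(b) = {0, 2, 3, 4, 5}, add states in Sat(a) with some successor in Z. Already a fixed point.
Sat(E[a U b]) = {0, 2, 3, 4, 5}
Sat(EX E[a U b]) = {s : some successor in {0, 2, 3, 4, 5}} = {0, 2, 4, 5}
3 ∉ Sat(EX E[a U b]) = {0, 2, 4, 5}, so the formula does not hold at 3.

No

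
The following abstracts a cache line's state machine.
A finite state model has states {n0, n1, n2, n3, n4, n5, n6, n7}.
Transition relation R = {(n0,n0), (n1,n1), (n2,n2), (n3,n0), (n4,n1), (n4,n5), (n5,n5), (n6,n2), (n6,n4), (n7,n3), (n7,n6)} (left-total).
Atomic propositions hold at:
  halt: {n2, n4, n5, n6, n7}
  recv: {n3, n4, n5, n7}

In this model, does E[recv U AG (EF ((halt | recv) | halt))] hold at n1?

No

Sat(halt | recv) = {n2, n3, n4, n5, n6, n7}
Sat((halt | recv) | halt) = {n2, n3, n4, n5, n6, n7}
EF ((halt | recv) | halt): least fixpoint, start Z0 = {n2, n3, n4, n5, n6, n7}, add states with some successor in Z. Already a fixed point.
Sat(EF ((halt | recv) | halt)) = {n2, n3, n4, n5, n6, n7}
AG (EF ((halt | recv) | halt)): greatest fixpoint, start Z0 = {n2, n3, n4, n5, n6, n7}, keep only states in Sat with every successor in Z. Z1 = {n2, n5, n6, n7}; Z2 = {n2, n5}; fixed.
Sat(AG (EF ((halt | recv) | halt))) = {n2, n5}
E[recv U AG (EF ((halt | recv) | halt))]: least fixpoint, start Z0 = Sat(AG (EF ((halt | recv) | halt))) = {n2, n5}, add states in Sat(recv) with some successor in Z. Z1 = {n2, n4, n5}; fixed.
Sat(E[recv U AG (EF ((halt | recv) | halt))]) = {n2, n4, n5}
n1 ∉ Sat(E[recv U AG (EF ((halt | recv) | halt))]) = {n2, n4, n5}, so the formula does not hold at n1.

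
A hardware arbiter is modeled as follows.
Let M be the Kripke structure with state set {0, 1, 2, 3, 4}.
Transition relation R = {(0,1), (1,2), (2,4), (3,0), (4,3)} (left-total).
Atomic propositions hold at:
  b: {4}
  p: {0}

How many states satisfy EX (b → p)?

4

Sat(b → p) = {0, 1, 2, 3}
Sat(EX (b → p)) = {s : some successor in {0, 1, 2, 3}} = {0, 1, 3, 4}
|Sat(EX (b → p))| = |{0, 1, 3, 4}| = 4.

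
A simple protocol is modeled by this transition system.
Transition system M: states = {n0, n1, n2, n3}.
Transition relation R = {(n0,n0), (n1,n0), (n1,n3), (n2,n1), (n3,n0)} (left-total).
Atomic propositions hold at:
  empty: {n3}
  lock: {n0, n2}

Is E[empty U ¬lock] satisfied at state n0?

No

Sat(¬lock) = {n1, n3}
E[empty U ¬lock]: least fixpoint, start Z0 = Sat(¬lock) = {n1, n3}, add states in Sat(empty) with some successor in Z. Already a fixed point.
Sat(E[empty U ¬lock]) = {n1, n3}
n0 ∉ Sat(E[empty U ¬lock]) = {n1, n3}, so the formula does not hold at n0.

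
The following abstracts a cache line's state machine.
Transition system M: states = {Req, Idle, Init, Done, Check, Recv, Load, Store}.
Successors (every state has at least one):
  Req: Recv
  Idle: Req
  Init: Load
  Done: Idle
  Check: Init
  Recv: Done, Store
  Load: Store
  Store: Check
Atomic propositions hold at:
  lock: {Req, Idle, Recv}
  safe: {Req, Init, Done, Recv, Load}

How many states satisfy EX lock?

3

Sat(EX lock) = {s : some successor in {Req, Idle, Recv}} = {Req, Idle, Done}
|Sat(EX lock)| = |{Req, Idle, Done}| = 3.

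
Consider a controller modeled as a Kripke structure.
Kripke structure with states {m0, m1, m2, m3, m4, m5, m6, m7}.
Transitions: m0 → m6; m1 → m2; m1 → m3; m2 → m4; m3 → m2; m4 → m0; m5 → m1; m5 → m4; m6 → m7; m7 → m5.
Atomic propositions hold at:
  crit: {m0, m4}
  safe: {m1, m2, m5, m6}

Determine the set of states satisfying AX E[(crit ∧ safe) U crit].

Sat(crit ∧ safe) = ∅
E[(crit ∧ safe) U crit]: least fixpoint, start Z0 = Sat(crit) = {m0, m4}, add states in Sat(crit ∧ safe) with some successor in Z. Already a fixed point.
Sat(E[(crit ∧ safe) U crit]) = {m0, m4}
Sat(AX E[(crit ∧ safe) U crit]) = {s : every successor in {m0, m4}} = {m2, m4}

{m2, m4}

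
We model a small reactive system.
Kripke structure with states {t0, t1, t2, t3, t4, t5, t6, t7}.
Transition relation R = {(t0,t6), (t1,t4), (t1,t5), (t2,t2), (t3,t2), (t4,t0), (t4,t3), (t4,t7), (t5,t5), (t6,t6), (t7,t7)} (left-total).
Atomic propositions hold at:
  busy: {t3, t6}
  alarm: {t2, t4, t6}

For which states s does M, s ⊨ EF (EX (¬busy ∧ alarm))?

{t1, t2, t3, t4}

Sat(¬busy) = {t0, t1, t2, t4, t5, t7}
Sat(¬busy ∧ alarm) = {t2, t4}
Sat(EX (¬busy ∧ alarm)) = {s : some successor in {t2, t4}} = {t1, t2, t3}
EF (EX (¬busy ∧ alarm)): least fixpoint, start Z0 = {t1, t2, t3}, add states with some successor in Z. Z1 = {t1, t2, t3, t4}; fixed.
Sat(EF (EX (¬busy ∧ alarm))) = {t1, t2, t3, t4}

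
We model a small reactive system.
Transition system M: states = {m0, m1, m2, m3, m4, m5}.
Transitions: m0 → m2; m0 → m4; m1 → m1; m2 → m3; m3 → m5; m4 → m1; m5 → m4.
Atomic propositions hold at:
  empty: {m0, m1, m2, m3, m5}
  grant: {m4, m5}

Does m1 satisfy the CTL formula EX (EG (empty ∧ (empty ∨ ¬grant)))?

Yes

Sat(¬grant) = {m0, m1, m2, m3}
Sat(empty ∨ ¬grant) = {m0, m1, m2, m3, m5}
Sat(empty ∧ (empty ∨ ¬grant)) = {m0, m1, m2, m3, m5}
EG (empty ∧ (empty ∨ ¬grant)): greatest fixpoint, start Z0 = {m0, m1, m2, m3, m5}, keep only states in Sat with some successor in Z. Z1 = {m0, m1, m2, m3}; Z2 = {m0, m1, m2}; Z3 = {m0, m1}; Z4 = {m1}; fixed.
Sat(EG (empty ∧ (empty ∨ ¬grant))) = {m1}
Sat(EX (EG (empty ∧ (empty ∨ ¬grant)))) = {s : some successor in {m1}} = {m1, m4}
m1 ∈ Sat(EX (EG (empty ∧ (empty ∨ ¬grant)))) = {m1, m4}, so the formula holds at m1.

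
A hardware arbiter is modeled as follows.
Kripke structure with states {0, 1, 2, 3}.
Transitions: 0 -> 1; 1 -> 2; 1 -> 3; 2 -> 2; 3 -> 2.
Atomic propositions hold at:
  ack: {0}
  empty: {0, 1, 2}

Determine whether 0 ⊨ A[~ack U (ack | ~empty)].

Yes

Sat(~ack) = {1, 2, 3}
Sat(~empty) = {3}
Sat(ack | ~empty) = {0, 3}
A[~ack U (ack | ~empty)]: least fixpoint, start Z0 = Sat((ack | ~empty)) = {0, 3}, add states in Sat(~ack) with every successor in Z. Already a fixed point.
Sat(A[~ack U (ack | ~empty)]) = {0, 3}
0 ∈ Sat(A[~ack U (ack | ~empty)]) = {0, 3}, so the formula holds at 0.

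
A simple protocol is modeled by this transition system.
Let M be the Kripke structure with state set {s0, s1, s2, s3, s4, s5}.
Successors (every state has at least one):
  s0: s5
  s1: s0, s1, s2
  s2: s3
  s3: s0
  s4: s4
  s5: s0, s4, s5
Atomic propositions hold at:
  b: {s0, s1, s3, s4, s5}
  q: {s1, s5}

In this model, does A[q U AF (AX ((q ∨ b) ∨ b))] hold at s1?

No

Sat(q ∨ b) = {s0, s1, s3, s4, s5}
Sat((q ∨ b) ∨ b) = {s0, s1, s3, s4, s5}
Sat(AX ((q ∨ b) ∨ b)) = {s : every successor in {s0, s1, s3, s4, s5}} = {s0, s2, s3, s4, s5}
AF (AX ((q ∨ b) ∨ b)): least fixpoint, start Z0 = {s0, s2, s3, s4, s5}, add states with every successor in Z. Already a fixed point.
Sat(AF (AX ((q ∨ b) ∨ b))) = {s0, s2, s3, s4, s5}
A[q U AF (AX ((q ∨ b) ∨ b))]: least fixpoint, start Z0 = Sat(AF (AX ((q ∨ b) ∨ b))) = {s0, s2, s3, s4, s5}, add states in Sat(q) with every successor in Z. Already a fixed point.
Sat(A[q U AF (AX ((q ∨ b) ∨ b))]) = {s0, s2, s3, s4, s5}
s1 ∉ Sat(A[q U AF (AX ((q ∨ b) ∨ b))]) = {s0, s2, s3, s4, s5}, so the formula does not hold at s1.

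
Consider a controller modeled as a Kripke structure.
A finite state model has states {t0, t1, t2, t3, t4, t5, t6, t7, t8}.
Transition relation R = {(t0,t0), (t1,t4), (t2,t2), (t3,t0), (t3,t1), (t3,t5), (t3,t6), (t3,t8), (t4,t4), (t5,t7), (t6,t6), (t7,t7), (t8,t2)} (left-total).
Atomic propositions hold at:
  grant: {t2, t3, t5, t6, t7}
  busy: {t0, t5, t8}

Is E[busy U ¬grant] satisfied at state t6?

No

Sat(¬grant) = {t0, t1, t4, t8}
E[busy U ¬grant]: least fixpoint, start Z0 = Sat(¬grant) = {t0, t1, t4, t8}, add states in Sat(busy) with some successor in Z. Already a fixed point.
Sat(E[busy U ¬grant]) = {t0, t1, t4, t8}
t6 ∉ Sat(E[busy U ¬grant]) = {t0, t1, t4, t8}, so the formula does not hold at t6.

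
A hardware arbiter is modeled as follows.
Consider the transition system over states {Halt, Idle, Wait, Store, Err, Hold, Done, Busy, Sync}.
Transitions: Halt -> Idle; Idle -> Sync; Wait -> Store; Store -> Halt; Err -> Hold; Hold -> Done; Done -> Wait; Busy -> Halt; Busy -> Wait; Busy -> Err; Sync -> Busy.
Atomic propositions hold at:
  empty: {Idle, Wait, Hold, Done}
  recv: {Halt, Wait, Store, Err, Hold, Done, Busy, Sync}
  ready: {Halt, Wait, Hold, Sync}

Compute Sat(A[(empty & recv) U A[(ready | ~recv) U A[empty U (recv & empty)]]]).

Sat(empty & recv) = {Wait, Hold, Done}
Sat(~recv) = {Idle}
Sat(ready | ~recv) = {Halt, Idle, Wait, Hold, Sync}
Sat(recv & empty) = {Wait, Hold, Done}
A[empty U (recv & empty)]: least fixpoint, start Z0 = Sat((recv & empty)) = {Wait, Hold, Done}, add states in Sat(empty) with every successor in Z. Already a fixed point.
Sat(A[empty U (recv & empty)]) = {Wait, Hold, Done}
A[(ready | ~recv) U A[empty U (recv & empty)]]: least fixpoint, start Z0 = Sat(A[empty U (recv & empty)]) = {Wait, Hold, Done}, add states in Sat(ready | ~recv) with every successor in Z. Already a fixed point.
Sat(A[(ready | ~recv) U A[empty U (recv & empty)]]) = {Wait, Hold, Done}
A[(empty & recv) U A[(ready | ~recv) U A[empty U (recv & empty)]]]: least fixpoint, start Z0 = Sat(A[(ready | ~recv) U A[empty U (recv & empty)]]) = {Wait, Hold, Done}, add states in Sat(empty & recv) with every successor in Z. Already a fixed point.
Sat(A[(empty & recv) U A[(ready | ~recv) U A[empty U (recv & empty)]]]) = {Wait, Hold, Done}

{Wait, Hold, Done}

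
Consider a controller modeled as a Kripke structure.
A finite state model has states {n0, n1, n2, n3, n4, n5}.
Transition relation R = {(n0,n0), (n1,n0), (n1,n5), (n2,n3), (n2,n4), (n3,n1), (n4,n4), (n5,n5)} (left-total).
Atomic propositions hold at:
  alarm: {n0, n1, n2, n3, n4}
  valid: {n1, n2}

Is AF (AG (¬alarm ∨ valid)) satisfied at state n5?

Sat(¬alarm) = {n5}
Sat(¬alarm ∨ valid) = {n1, n2, n5}
AG (¬alarm ∨ valid): greatest fixpoint, start Z0 = {n1, n2, n5}, keep only states in Sat with every successor in Z. Z1 = {n5}; fixed.
Sat(AG (¬alarm ∨ valid)) = {n5}
AF (AG (¬alarm ∨ valid)): least fixpoint, start Z0 = {n5}, add states with every successor in Z. Already a fixed point.
Sat(AF (AG (¬alarm ∨ valid))) = {n5}
n5 ∈ Sat(AF (AG (¬alarm ∨ valid))) = {n5}, so the formula holds at n5.

Yes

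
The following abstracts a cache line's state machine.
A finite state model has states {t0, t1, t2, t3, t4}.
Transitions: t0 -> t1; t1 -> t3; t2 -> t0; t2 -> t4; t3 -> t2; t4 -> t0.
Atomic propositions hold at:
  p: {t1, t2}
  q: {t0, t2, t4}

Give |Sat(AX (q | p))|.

4

Sat(q | p) = {t0, t1, t2, t4}
Sat(AX (q | p)) = {s : every successor in {t0, t1, t2, t4}} = {t0, t2, t3, t4}
|Sat(AX (q | p))| = |{t0, t2, t3, t4}| = 4.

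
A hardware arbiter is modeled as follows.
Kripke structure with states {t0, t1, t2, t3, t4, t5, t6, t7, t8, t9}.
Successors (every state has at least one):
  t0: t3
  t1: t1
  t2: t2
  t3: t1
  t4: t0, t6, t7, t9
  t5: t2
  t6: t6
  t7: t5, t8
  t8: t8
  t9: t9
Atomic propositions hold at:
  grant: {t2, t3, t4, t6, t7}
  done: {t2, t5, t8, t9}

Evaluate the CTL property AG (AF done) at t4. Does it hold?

No

AF done: least fixpoint, start Z0 = {t2, t5, t8, t9}, add states with every successor in Z. Z1 = {t2, t5, t7, t8, t9}; fixed.
Sat(AF done) = {t2, t5, t7, t8, t9}
AG (AF done): greatest fixpoint, start Z0 = {t2, t5, t7, t8, t9}, keep only states in Sat with every successor in Z. Already a fixed point.
Sat(AG (AF done)) = {t2, t5, t7, t8, t9}
t4 ∉ Sat(AG (AF done)) = {t2, t5, t7, t8, t9}, so the formula does not hold at t4.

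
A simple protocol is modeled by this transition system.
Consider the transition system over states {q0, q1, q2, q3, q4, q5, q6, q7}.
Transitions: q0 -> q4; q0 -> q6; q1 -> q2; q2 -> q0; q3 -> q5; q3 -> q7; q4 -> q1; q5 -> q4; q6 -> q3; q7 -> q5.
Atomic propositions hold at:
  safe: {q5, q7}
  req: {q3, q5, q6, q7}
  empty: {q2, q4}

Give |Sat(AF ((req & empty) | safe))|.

Sat(req & empty) = ∅
Sat((req & empty) | safe) = {q5, q7}
AF ((req & empty) | safe): least fixpoint, start Z0 = {q5, q7}, add states with every successor in Z. Z1 = {q3, q5, q7}; Z2 = {q3, q5, q6, q7}; fixed.
Sat(AF ((req & empty) | safe)) = {q3, q5, q6, q7}
|Sat(AF ((req & empty) | safe))| = |{q3, q5, q6, q7}| = 4.

4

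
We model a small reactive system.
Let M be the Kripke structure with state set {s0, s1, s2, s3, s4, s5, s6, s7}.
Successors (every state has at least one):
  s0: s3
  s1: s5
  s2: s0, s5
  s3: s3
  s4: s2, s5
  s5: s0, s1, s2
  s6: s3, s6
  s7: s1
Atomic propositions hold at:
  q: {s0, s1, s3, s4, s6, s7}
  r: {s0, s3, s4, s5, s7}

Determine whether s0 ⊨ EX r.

Yes

Sat(EX r) = {s : some successor in {s0, s3, s4, s5, s7}} = {s0, s1, s2, s3, s4, s5, s6}
s0 ∈ Sat(EX r) = {s0, s1, s2, s3, s4, s5, s6}, so the formula holds at s0.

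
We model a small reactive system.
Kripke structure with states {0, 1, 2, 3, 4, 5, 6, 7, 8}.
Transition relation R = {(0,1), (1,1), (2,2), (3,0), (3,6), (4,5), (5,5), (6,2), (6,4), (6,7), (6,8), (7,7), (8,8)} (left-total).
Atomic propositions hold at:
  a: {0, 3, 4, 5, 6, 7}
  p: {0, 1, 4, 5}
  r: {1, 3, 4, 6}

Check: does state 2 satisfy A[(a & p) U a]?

No

Sat(a & p) = {0, 4, 5}
A[(a & p) U a]: least fixpoint, start Z0 = Sat(a) = {0, 3, 4, 5, 6, 7}, add states in Sat(a & p) with every successor in Z. Already a fixed point.
Sat(A[(a & p) U a]) = {0, 3, 4, 5, 6, 7}
2 ∉ Sat(A[(a & p) U a]) = {0, 3, 4, 5, 6, 7}, so the formula does not hold at 2.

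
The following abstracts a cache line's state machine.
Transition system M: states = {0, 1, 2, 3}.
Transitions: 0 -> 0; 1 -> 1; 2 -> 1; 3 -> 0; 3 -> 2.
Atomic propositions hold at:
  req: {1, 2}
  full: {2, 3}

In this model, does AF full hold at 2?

AF full: least fixpoint, start Z0 = {2, 3}, add states with every successor in Z. Already a fixed point.
Sat(AF full) = {2, 3}
2 ∈ Sat(AF full) = {2, 3}, so the formula holds at 2.

Yes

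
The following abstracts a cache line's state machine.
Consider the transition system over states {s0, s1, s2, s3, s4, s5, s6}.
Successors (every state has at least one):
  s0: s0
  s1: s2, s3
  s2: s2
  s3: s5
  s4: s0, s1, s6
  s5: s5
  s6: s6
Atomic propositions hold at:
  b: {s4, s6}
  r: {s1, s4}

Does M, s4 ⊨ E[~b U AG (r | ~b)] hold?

Sat(~b) = {s0, s1, s2, s3, s5}
Sat(r | ~b) = {s0, s1, s2, s3, s4, s5}
AG (r | ~b): greatest fixpoint, start Z0 = {s0, s1, s2, s3, s4, s5}, keep only states in Sat with every successor in Z. Z1 = {s0, s1, s2, s3, s5}; fixed.
Sat(AG (r | ~b)) = {s0, s1, s2, s3, s5}
E[~b U AG (r | ~b)]: least fixpoint, start Z0 = Sat(AG (r | ~b)) = {s0, s1, s2, s3, s5}, add states in Sat(~b) with some successor in Z. Already a fixed point.
Sat(E[~b U AG (r | ~b)]) = {s0, s1, s2, s3, s5}
s4 ∉ Sat(E[~b U AG (r | ~b)]) = {s0, s1, s2, s3, s5}, so the formula does not hold at s4.

No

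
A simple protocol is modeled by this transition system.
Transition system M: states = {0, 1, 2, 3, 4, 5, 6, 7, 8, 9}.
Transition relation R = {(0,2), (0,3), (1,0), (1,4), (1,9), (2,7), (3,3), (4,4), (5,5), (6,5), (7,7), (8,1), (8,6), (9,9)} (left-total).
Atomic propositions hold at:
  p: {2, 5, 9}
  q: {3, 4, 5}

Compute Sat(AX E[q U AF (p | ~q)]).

{2, 5, 6, 7, 8, 9}

Sat(~q) = {0, 1, 2, 6, 7, 8, 9}
Sat(p | ~q) = {0, 1, 2, 5, 6, 7, 8, 9}
AF (p | ~q): least fixpoint, start Z0 = {0, 1, 2, 5, 6, 7, 8, 9}, add states with every successor in Z. Already a fixed point.
Sat(AF (p | ~q)) = {0, 1, 2, 5, 6, 7, 8, 9}
E[q U AF (p | ~q)]: least fixpoint, start Z0 = Sat(AF (p | ~q)) = {0, 1, 2, 5, 6, 7, 8, 9}, add states in Sat(q) with some successor in Z. Already a fixed point.
Sat(E[q U AF (p | ~q)]) = {0, 1, 2, 5, 6, 7, 8, 9}
Sat(AX E[q U AF (p | ~q)]) = {s : every successor in {0, 1, 2, 5, 6, 7, 8, 9}} = {2, 5, 6, 7, 8, 9}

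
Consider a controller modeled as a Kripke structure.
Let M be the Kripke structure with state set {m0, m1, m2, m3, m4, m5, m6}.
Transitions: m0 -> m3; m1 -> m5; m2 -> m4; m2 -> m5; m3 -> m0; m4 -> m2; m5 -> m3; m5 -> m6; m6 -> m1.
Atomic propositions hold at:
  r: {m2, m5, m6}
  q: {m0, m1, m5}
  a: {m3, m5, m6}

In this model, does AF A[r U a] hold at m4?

A[r U a]: least fixpoint, start Z0 = Sat(a) = {m3, m5, m6}, add states in Sat(r) with every successor in Z. Already a fixed point.
Sat(A[r U a]) = {m3, m5, m6}
AF A[r U a]: least fixpoint, start Z0 = {m3, m5, m6}, add states with every successor in Z. Z1 = {m0, m1, m3, m5, m6}; fixed.
Sat(AF A[r U a]) = {m0, m1, m3, m5, m6}
m4 ∉ Sat(AF A[r U a]) = {m0, m1, m3, m5, m6}, so the formula does not hold at m4.

No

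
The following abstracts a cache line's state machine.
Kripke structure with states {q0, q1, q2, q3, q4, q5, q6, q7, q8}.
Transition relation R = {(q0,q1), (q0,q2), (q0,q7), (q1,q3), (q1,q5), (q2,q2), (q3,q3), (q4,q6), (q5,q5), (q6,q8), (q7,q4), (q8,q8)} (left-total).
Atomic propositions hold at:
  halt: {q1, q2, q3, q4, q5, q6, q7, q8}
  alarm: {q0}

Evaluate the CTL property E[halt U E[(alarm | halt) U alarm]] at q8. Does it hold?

Sat(alarm | halt) = {q0, q1, q2, q3, q4, q5, q6, q7, q8}
E[(alarm | halt) U alarm]: least fixpoint, start Z0 = Sat(alarm) = {q0}, add states in Sat(alarm | halt) with some successor in Z. Already a fixed point.
Sat(E[(alarm | halt) U alarm]) = {q0}
E[halt U E[(alarm | halt) U alarm]]: least fixpoint, start Z0 = Sat(E[(alarm | halt) U alarm]) = {q0}, add states in Sat(halt) with some successor in Z. Already a fixed point.
Sat(E[halt U E[(alarm | halt) U alarm]]) = {q0}
q8 ∉ Sat(E[halt U E[(alarm | halt) U alarm]]) = {q0}, so the formula does not hold at q8.

No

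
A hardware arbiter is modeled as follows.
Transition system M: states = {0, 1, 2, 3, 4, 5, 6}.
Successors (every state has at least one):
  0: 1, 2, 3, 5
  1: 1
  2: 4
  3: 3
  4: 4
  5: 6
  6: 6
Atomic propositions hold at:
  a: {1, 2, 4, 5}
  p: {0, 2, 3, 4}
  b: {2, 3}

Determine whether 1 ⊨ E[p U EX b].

Sat(EX b) = {s : some successor in {2, 3}} = {0, 3}
E[p U EX b]: least fixpoint, start Z0 = Sat(EX b) = {0, 3}, add states in Sat(p) with some successor in Z. Already a fixed point.
Sat(E[p U EX b]) = {0, 3}
1 ∉ Sat(E[p U EX b]) = {0, 3}, so the formula does not hold at 1.

No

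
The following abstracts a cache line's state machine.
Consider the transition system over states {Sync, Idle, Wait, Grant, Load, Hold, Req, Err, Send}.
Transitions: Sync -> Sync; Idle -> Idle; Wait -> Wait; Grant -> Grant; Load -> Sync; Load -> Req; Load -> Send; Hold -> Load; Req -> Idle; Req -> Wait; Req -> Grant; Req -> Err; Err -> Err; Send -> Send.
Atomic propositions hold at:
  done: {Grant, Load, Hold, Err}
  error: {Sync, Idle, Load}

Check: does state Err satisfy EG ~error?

Yes

Sat(~error) = {Wait, Grant, Hold, Req, Err, Send}
EG ~error: greatest fixpoint, start Z0 = {Wait, Grant, Hold, Req, Err, Send}, keep only states in Sat with some successor in Z. Z1 = {Wait, Grant, Req, Err, Send}; fixed.
Sat(EG ~error) = {Wait, Grant, Req, Err, Send}
Err ∈ Sat(EG ~error) = {Wait, Grant, Req, Err, Send}, so the formula holds at Err.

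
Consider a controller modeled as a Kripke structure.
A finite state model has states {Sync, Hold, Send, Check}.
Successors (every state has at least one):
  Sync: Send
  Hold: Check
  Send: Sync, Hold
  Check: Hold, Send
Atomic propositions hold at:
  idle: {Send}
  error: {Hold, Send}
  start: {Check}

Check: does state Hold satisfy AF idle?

No

AF idle: least fixpoint, start Z0 = {Send}, add states with every successor in Z. Z1 = {Sync, Send}; fixed.
Sat(AF idle) = {Sync, Send}
Hold ∉ Sat(AF idle) = {Sync, Send}, so the formula does not hold at Hold.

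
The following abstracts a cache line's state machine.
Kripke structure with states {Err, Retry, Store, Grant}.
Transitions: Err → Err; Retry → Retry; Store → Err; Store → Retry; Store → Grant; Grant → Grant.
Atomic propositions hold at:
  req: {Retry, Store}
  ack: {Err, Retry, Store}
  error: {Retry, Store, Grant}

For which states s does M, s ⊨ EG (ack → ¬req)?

{Err, Grant}

Sat(¬req) = {Err, Grant}
Sat(ack → ¬req) = {Err, Grant}
EG (ack → ¬req): greatest fixpoint, start Z0 = {Err, Grant}, keep only states in Sat with some successor in Z. Already a fixed point.
Sat(EG (ack → ¬req)) = {Err, Grant}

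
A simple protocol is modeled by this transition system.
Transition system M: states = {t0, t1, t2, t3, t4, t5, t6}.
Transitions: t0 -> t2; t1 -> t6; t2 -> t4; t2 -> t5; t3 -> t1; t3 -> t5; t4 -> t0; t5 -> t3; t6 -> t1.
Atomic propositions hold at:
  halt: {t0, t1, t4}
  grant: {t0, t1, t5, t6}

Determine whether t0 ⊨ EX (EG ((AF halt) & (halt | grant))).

AF halt: least fixpoint, start Z0 = {t0, t1, t4}, add states with every successor in Z. Z1 = {t0, t1, t4, t6}; fixed.
Sat(AF halt) = {t0, t1, t4, t6}
Sat(halt | grant) = {t0, t1, t4, t5, t6}
Sat((AF halt) & (halt | grant)) = {t0, t1, t4, t6}
EG ((AF halt) & (halt | grant)): greatest fixpoint, start Z0 = {t0, t1, t4, t6}, keep only states in Sat with some successor in Z. Z1 = {t1, t4, t6}; Z2 = {t1, t6}; fixed.
Sat(EG ((AF halt) & (halt | grant))) = {t1, t6}
Sat(EX (EG ((AF halt) & (halt | grant)))) = {s : some successor in {t1, t6}} = {t1, t3, t6}
t0 ∉ Sat(EX (EG ((AF halt) & (halt | grant)))) = {t1, t3, t6}, so the formula does not hold at t0.

No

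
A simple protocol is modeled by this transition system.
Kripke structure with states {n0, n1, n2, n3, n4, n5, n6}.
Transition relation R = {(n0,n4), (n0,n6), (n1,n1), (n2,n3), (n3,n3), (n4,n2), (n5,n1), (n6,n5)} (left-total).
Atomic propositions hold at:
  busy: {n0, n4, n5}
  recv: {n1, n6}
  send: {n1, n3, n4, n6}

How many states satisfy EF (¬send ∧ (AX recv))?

Sat(¬send) = {n0, n2, n5}
Sat(AX recv) = {s : every successor in {n1, n6}} = {n1, n5}
Sat(¬send ∧ (AX recv)) = {n5}
EF (¬send ∧ (AX recv)): least fixpoint, start Z0 = {n5}, add states with some successor in Z. Z1 = {n5, n6}; Z2 = {n0, n5, n6}; fixed.
Sat(EF (¬send ∧ (AX recv))) = {n0, n5, n6}
|Sat(EF (¬send ∧ (AX recv)))| = |{n0, n5, n6}| = 3.

3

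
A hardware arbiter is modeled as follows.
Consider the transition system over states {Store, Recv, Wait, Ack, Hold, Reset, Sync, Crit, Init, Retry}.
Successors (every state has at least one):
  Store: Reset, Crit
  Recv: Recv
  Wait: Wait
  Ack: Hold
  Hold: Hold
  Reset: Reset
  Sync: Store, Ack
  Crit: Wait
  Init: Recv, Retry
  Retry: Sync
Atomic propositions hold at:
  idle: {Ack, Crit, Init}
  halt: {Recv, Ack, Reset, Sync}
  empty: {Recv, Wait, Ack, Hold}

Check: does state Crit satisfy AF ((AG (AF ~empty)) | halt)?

No

Sat(~empty) = {Store, Reset, Sync, Crit, Init, Retry}
AF ~empty: least fixpoint, start Z0 = {Store, Reset, Sync, Crit, Init, Retry}, add states with every successor in Z. Already a fixed point.
Sat(AF ~empty) = {Store, Reset, Sync, Crit, Init, Retry}
AG (AF ~empty): greatest fixpoint, start Z0 = {Store, Reset, Sync, Crit, Init, Retry}, keep only states in Sat with every successor in Z. Z1 = {Store, Reset, Retry}; Z2 = {Reset}; fixed.
Sat(AG (AF ~empty)) = {Reset}
Sat((AG (AF ~empty)) | halt) = {Recv, Ack, Reset, Sync}
AF ((AG (AF ~empty)) | halt): least fixpoint, start Z0 = {Recv, Ack, Reset, Sync}, add states with every successor in Z. Z1 = {Recv, Ack, Reset, Sync, Retry}; Z2 = {Recv, Ack, Reset, Sync, Init, Retry}; fixed.
Sat(AF ((AG (AF ~empty)) | halt)) = {Recv, Ack, Reset, Sync, Init, Retry}
Crit ∉ Sat(AF ((AG (AF ~empty)) | halt)) = {Recv, Ack, Reset, Sync, Init, Retry}, so the formula does not hold at Crit.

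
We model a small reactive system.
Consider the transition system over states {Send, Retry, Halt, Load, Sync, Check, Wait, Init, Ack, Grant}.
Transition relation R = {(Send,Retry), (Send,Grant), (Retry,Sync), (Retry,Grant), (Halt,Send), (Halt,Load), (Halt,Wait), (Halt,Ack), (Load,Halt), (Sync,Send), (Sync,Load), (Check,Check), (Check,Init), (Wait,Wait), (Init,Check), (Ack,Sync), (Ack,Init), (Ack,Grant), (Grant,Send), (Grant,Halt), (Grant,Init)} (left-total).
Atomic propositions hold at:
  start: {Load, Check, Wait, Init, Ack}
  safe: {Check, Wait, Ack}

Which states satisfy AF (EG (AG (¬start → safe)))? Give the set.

Sat(¬start) = {Send, Retry, Halt, Sync, Grant}
Sat(¬start → safe) = {Load, Check, Wait, Init, Ack}
AG (¬start → safe): greatest fixpoint, start Z0 = {Load, Check, Wait, Init, Ack}, keep only states in Sat with every successor in Z. Z1 = {Check, Wait, Init}; fixed.
Sat(AG (¬start → safe)) = {Check, Wait, Init}
EG (AG (¬start → safe)): greatest fixpoint, start Z0 = {Check, Wait, Init}, keep only states in Sat with some successor in Z. Already a fixed point.
Sat(EG (AG (¬start → safe))) = {Check, Wait, Init}
AF (EG (AG (¬start → safe))): least fixpoint, start Z0 = {Check, Wait, Init}, add states with every successor in Z. Already a fixed point.
Sat(AF (EG (AG (¬start → safe)))) = {Check, Wait, Init}

{Check, Wait, Init}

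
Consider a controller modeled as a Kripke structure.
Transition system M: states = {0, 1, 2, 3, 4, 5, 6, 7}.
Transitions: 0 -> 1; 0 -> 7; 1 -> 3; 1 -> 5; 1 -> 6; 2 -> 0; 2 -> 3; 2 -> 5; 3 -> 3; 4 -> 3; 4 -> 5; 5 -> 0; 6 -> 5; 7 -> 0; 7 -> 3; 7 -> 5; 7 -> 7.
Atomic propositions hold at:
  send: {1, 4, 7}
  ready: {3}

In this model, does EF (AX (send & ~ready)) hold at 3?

Sat(~ready) = {0, 1, 2, 4, 5, 6, 7}
Sat(send & ~ready) = {1, 4, 7}
Sat(AX (send & ~ready)) = {s : every successor in {1, 4, 7}} = {0}
EF (AX (send & ~ready)): least fixpoint, start Z0 = {0}, add states with some successor in Z. Z1 = {0, 2, 5, 7}; Z2 = {0, 1, 2, 4, 5, 6, 7}; fixed.
Sat(EF (AX (send & ~ready))) = {0, 1, 2, 4, 5, 6, 7}
3 ∉ Sat(EF (AX (send & ~ready))) = {0, 1, 2, 4, 5, 6, 7}, so the formula does not hold at 3.

No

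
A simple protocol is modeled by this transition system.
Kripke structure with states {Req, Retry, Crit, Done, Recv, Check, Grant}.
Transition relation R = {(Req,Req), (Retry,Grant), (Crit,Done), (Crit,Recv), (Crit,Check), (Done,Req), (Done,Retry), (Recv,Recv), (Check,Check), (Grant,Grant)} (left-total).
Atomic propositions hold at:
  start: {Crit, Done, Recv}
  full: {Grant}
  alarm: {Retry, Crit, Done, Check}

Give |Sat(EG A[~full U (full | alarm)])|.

Sat(~full) = {Req, Retry, Crit, Done, Recv, Check}
Sat(full | alarm) = {Retry, Crit, Done, Check, Grant}
A[~full U (full | alarm)]: least fixpoint, start Z0 = Sat((full | alarm)) = {Retry, Crit, Done, Check, Grant}, add states in Sat(~full) with every successor in Z. Already a fixed point.
Sat(A[~full U (full | alarm)]) = {Retry, Crit, Done, Check, Grant}
EG A[~full U (full | alarm)]: greatest fixpoint, start Z0 = {Retry, Crit, Done, Check, Grant}, keep only states in Sat with some successor in Z. Already a fixed point.
Sat(EG A[~full U (full | alarm)]) = {Retry, Crit, Done, Check, Grant}
|Sat(EG A[~full U (full | alarm)])| = |{Retry, Crit, Done, Check, Grant}| = 5.

5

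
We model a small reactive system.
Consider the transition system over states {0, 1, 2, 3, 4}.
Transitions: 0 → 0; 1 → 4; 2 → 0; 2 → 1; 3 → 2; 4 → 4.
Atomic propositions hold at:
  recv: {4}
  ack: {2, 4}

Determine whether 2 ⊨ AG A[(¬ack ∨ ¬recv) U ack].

Sat(¬ack) = {0, 1, 3}
Sat(¬recv) = {0, 1, 2, 3}
Sat(¬ack ∨ ¬recv) = {0, 1, 2, 3}
A[(¬ack ∨ ¬recv) U ack]: least fixpoint, start Z0 = Sat(ack) = {2, 4}, add states in Sat(¬ack ∨ ¬recv) with every successor in Z. Z1 = {1, 2, 3, 4}; fixed.
Sat(A[(¬ack ∨ ¬recv) U ack]) = {1, 2, 3, 4}
AG A[(¬ack ∨ ¬recv) U ack]: greatest fixpoint, start Z0 = {1, 2, 3, 4}, keep only states in Sat with every successor in Z. Z1 = {1, 3, 4}; Z2 = {1, 4}; fixed.
Sat(AG A[(¬ack ∨ ¬recv) U ack]) = {1, 4}
2 ∉ Sat(AG A[(¬ack ∨ ¬recv) U ack]) = {1, 4}, so the formula does not hold at 2.

No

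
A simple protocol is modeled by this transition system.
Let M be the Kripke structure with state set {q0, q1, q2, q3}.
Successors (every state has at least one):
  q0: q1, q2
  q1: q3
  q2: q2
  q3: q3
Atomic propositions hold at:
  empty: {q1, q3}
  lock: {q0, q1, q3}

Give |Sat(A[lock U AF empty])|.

AF empty: least fixpoint, start Z0 = {q1, q3}, add states with every successor in Z. Already a fixed point.
Sat(AF empty) = {q1, q3}
A[lock U AF empty]: least fixpoint, start Z0 = Sat(AF empty) = {q1, q3}, add states in Sat(lock) with every successor in Z. Already a fixed point.
Sat(A[lock U AF empty]) = {q1, q3}
|Sat(A[lock U AF empty])| = |{q1, q3}| = 2.

2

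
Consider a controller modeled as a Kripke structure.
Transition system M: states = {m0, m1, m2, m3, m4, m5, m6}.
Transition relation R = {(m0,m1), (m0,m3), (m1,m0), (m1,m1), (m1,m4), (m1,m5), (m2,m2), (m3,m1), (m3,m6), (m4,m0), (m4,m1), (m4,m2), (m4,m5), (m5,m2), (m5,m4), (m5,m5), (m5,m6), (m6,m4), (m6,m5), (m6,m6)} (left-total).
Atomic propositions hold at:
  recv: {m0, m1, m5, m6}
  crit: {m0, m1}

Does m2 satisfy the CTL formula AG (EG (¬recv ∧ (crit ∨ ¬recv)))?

Sat(¬recv) = {m2, m3, m4}
Sat(crit ∨ ¬recv) = {m0, m1, m2, m3, m4}
Sat(¬recv ∧ (crit ∨ ¬recv)) = {m2, m3, m4}
EG (¬recv ∧ (crit ∨ ¬recv)): greatest fixpoint, start Z0 = {m2, m3, m4}, keep only states in Sat with some successor in Z. Z1 = {m2, m4}; fixed.
Sat(EG (¬recv ∧ (crit ∨ ¬recv))) = {m2, m4}
AG (EG (¬recv ∧ (crit ∨ ¬recv))): greatest fixpoint, start Z0 = {m2, m4}, keep only states in Sat with every successor in Z. Z1 = {m2}; fixed.
Sat(AG (EG (¬recv ∧ (crit ∨ ¬recv)))) = {m2}
m2 ∈ Sat(AG (EG (¬recv ∧ (crit ∨ ¬recv)))) = {m2}, so the formula holds at m2.

Yes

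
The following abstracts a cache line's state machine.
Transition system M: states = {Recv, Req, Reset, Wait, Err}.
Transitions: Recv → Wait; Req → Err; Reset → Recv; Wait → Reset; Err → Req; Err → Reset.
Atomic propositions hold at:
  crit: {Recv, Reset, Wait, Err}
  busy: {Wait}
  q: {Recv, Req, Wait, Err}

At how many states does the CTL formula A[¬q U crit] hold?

4

Sat(¬q) = {Reset}
A[¬q U crit]: least fixpoint, start Z0 = Sat(crit) = {Recv, Reset, Wait, Err}, add states in Sat(¬q) with every successor in Z. Already a fixed point.
Sat(A[¬q U crit]) = {Recv, Reset, Wait, Err}
|Sat(A[¬q U crit])| = |{Recv, Reset, Wait, Err}| = 4.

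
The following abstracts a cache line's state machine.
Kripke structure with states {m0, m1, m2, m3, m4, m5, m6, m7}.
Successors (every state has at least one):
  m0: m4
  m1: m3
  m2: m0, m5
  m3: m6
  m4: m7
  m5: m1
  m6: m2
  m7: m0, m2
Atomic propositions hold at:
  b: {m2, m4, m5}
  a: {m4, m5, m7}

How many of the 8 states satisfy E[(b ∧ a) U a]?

Sat(b ∧ a) = {m4, m5}
E[(b ∧ a) U a]: least fixpoint, start Z0 = Sat(a) = {m4, m5, m7}, add states in Sat(b ∧ a) with some successor in Z. Already a fixed point.
Sat(E[(b ∧ a) U a]) = {m4, m5, m7}
|Sat(E[(b ∧ a) U a])| = |{m4, m5, m7}| = 3.

3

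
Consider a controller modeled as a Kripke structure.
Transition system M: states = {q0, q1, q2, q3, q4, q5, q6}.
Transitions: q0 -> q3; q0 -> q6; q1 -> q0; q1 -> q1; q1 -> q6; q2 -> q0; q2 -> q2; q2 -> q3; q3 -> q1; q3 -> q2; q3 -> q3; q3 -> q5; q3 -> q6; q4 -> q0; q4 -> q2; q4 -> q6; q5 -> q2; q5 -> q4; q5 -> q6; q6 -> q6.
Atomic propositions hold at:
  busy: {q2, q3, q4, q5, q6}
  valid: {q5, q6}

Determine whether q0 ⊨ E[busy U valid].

No

E[busy U valid]: least fixpoint, start Z0 = Sat(valid) = {q5, q6}, add states in Sat(busy) with some successor in Z. Z1 = {q3, q4, q5, q6}; Z2 = {q2, q3, q4, q5, q6}; fixed.
Sat(E[busy U valid]) = {q2, q3, q4, q5, q6}
q0 ∉ Sat(E[busy U valid]) = {q2, q3, q4, q5, q6}, so the formula does not hold at q0.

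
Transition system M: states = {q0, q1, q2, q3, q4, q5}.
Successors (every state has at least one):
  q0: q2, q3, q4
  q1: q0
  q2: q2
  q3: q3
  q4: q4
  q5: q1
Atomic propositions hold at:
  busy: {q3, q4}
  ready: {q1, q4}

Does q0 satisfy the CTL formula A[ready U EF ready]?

EF ready: least fixpoint, start Z0 = {q1, q4}, add states with some successor in Z. Z1 = {q0, q1, q4, q5}; fixed.
Sat(EF ready) = {q0, q1, q4, q5}
A[ready U EF ready]: least fixpoint, start Z0 = Sat(EF ready) = {q0, q1, q4, q5}, add states in Sat(ready) with every successor in Z. Already a fixed point.
Sat(A[ready U EF ready]) = {q0, q1, q4, q5}
q0 ∈ Sat(A[ready U EF ready]) = {q0, q1, q4, q5}, so the formula holds at q0.

Yes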